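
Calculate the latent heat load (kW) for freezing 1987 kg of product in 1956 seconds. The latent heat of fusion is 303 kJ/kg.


Q_lat = m * h_fg / t
Q_lat = 1987 * 303 / 1956
Q_lat = 307.8 kW

307.8


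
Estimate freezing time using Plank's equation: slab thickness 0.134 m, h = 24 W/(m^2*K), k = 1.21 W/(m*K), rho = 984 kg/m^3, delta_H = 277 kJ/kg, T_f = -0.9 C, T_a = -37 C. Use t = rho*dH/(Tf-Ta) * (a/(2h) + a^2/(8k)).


dT = -0.9 - (-37) = 36.1 K
term1 = a/(2h) = 0.134/(2*24) = 0.002791666667
term2 = a^2/(8k) = 0.134^2/(8*1.21) = 0.001854958678
t = rho*dH*1000/dT * (term1 + term2)
t = 984*277*1000/36.1 * (0.002791666667 + 0.001854958678)
t = 35084 s

35084


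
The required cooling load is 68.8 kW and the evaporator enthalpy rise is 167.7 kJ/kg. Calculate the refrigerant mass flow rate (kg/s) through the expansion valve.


m_dot = Q / dh
m_dot = 68.8 / 167.7
m_dot = 0.4103 kg/s

0.4103


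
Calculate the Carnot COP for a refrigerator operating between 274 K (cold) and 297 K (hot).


dT = 297 - 274 = 23 K
COP_carnot = T_cold / dT = 274 / 23
COP_carnot = 11.913

11.913


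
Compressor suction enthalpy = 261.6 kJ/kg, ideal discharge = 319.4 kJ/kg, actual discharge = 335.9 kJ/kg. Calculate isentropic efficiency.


dh_ideal = 319.4 - 261.6 = 57.8 kJ/kg
dh_actual = 335.9 - 261.6 = 74.3 kJ/kg
eta_s = dh_ideal / dh_actual = 57.8 / 74.3
eta_s = 0.7779

0.7779


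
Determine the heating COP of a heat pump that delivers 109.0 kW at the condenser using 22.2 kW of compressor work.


COP_hp = Q_cond / W
COP_hp = 109.0 / 22.2
COP_hp = 4.91

4.91


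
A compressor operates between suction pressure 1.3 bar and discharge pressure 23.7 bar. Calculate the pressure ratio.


PR = P_high / P_low
PR = 23.7 / 1.3
PR = 18.231

18.231


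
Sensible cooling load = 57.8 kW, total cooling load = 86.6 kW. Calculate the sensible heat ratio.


SHR = Q_sensible / Q_total
SHR = 57.8 / 86.6
SHR = 0.667

0.667


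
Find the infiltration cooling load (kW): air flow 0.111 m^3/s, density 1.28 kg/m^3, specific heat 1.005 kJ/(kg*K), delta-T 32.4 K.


Q = V_dot * rho * cp * dT
Q = 0.111 * 1.28 * 1.005 * 32.4
Q = 4.626 kW

4.626


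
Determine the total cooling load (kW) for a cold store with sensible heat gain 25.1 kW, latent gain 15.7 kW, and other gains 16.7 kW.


Q_total = Q_s + Q_l + Q_misc
Q_total = 25.1 + 15.7 + 16.7
Q_total = 57.5 kW

57.5


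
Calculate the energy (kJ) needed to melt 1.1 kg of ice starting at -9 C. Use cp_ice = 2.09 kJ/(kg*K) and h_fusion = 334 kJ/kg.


Sensible heat = cp * dT = 2.09 * 9 = 18.81 kJ/kg
Total per kg = 18.81 + 334 = 352.81 kJ/kg
Q = m * total = 1.1 * 352.81
Q = 388.1 kJ

388.1


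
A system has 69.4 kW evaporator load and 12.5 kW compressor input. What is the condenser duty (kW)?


Q_cond = Q_evap + W
Q_cond = 69.4 + 12.5
Q_cond = 81.9 kW

81.9


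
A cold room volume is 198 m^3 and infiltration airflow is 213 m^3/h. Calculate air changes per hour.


ACH = flow / volume
ACH = 213 / 198
ACH = 1.076

1.076


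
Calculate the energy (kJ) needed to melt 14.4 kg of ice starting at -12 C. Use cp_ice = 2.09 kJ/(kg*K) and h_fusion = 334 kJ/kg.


Sensible heat = cp * dT = 2.09 * 12 = 25.08 kJ/kg
Total per kg = 25.08 + 334 = 359.08 kJ/kg
Q = m * total = 14.4 * 359.08
Q = 5170.8 kJ

5170.8


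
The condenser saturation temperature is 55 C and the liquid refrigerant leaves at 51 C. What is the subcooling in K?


Subcooling = T_cond - T_liquid
Subcooling = 55 - 51
Subcooling = 4 K

4


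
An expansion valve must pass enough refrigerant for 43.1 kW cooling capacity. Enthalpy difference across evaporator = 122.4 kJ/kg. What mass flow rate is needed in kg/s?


m_dot = Q / dh
m_dot = 43.1 / 122.4
m_dot = 0.3521 kg/s

0.3521


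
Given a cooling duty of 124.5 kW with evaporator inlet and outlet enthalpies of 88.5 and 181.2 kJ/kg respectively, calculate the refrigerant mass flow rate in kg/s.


dh = 181.2 - 88.5 = 92.7 kJ/kg
m_dot = Q / dh = 124.5 / 92.7 = 1.343 kg/s

1.343


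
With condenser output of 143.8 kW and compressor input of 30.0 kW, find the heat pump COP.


COP_hp = Q_cond / W
COP_hp = 143.8 / 30.0
COP_hp = 4.793

4.793


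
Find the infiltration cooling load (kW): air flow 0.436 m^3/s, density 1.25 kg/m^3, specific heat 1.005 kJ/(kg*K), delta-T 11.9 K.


Q = V_dot * rho * cp * dT
Q = 0.436 * 1.25 * 1.005 * 11.9
Q = 6.518 kW

6.518


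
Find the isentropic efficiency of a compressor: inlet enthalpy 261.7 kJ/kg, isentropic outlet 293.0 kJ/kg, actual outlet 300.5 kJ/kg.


dh_ideal = 293.0 - 261.7 = 31.3 kJ/kg
dh_actual = 300.5 - 261.7 = 38.8 kJ/kg
eta_s = dh_ideal / dh_actual = 31.3 / 38.8
eta_s = 0.8067

0.8067


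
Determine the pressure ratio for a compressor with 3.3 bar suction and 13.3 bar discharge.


PR = P_high / P_low
PR = 13.3 / 3.3
PR = 4.03

4.03


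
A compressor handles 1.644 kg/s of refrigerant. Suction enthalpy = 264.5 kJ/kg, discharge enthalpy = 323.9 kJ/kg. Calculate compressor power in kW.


dh = 323.9 - 264.5 = 59.4 kJ/kg
W = m_dot * dh = 1.644 * 59.4 = 97.65 kW

97.65


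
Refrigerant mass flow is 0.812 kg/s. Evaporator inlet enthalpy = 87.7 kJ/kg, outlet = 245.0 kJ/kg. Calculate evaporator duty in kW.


dh = 245.0 - 87.7 = 157.3 kJ/kg
Q_evap = m_dot * dh = 0.812 * 157.3
Q_evap = 127.73 kW

127.73


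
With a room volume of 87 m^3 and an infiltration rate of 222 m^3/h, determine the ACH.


ACH = flow / volume
ACH = 222 / 87
ACH = 2.552

2.552


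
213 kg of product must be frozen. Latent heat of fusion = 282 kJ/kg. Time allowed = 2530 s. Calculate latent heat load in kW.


Q_lat = m * h_fg / t
Q_lat = 213 * 282 / 2530
Q_lat = 23.74 kW

23.74


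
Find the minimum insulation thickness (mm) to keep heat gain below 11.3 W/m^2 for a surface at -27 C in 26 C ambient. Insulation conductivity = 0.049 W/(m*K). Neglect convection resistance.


dT = 26 - (-27) = 53 K
thickness = k * dT / q_max * 1000
thickness = 0.049 * 53 / 11.3 * 1000
thickness = 229.8 mm

229.8


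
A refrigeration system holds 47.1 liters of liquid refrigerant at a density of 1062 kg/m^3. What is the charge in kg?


Charge = V * rho / 1000
Charge = 47.1 * 1062 / 1000
Charge = 50.02 kg

50.02


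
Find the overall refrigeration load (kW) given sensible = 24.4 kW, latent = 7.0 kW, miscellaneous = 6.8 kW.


Q_total = Q_s + Q_l + Q_misc
Q_total = 24.4 + 7.0 + 6.8
Q_total = 38.2 kW

38.2


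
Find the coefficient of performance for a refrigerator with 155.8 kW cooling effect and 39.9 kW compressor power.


COP = Q_evap / W
COP = 155.8 / 39.9
COP = 3.905

3.905


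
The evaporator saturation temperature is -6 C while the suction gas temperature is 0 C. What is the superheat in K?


Superheat = T_suction - T_evap
Superheat = 0 - (-6)
Superheat = 6 K

6


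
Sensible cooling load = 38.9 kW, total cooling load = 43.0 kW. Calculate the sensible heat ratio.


SHR = Q_sensible / Q_total
SHR = 38.9 / 43.0
SHR = 0.905

0.905


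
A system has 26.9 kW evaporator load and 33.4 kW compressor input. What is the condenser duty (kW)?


Q_cond = Q_evap + W
Q_cond = 26.9 + 33.4
Q_cond = 60.3 kW

60.3


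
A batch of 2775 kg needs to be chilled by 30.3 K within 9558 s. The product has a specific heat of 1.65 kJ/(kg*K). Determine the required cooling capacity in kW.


Q = m * cp * dT / t
Q = 2775 * 1.65 * 30.3 / 9558
Q = 14.515 kW

14.515


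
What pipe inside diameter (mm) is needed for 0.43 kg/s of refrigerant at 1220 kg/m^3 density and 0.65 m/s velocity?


A = m_dot / (rho * v) = 0.43 / (1220 * 0.65) = 0.0005422446406 m^2
d = sqrt(4*A/pi) * 1000
d = 26.3 mm

26.3


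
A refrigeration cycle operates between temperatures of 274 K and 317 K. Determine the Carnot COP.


dT = 317 - 274 = 43 K
COP_carnot = T_cold / dT = 274 / 43
COP_carnot = 6.372

6.372


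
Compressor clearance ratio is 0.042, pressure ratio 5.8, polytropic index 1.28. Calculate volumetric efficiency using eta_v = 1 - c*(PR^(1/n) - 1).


PR^(1/n) = 5.8^(1/1.28) = 3.94846343
eta_v = 1 - 0.042 * (3.94846343 - 1)
eta_v = 0.8762

0.8762


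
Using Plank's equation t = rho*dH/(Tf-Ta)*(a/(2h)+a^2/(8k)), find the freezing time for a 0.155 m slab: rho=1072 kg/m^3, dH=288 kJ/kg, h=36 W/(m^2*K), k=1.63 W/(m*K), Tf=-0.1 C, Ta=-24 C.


dT = -0.1 - (-24) = 23.9 K
term1 = a/(2h) = 0.155/(2*36) = 0.002152777778
term2 = a^2/(8k) = 0.155^2/(8*1.63) = 0.001842407975
t = rho*dH*1000/dT * (term1 + term2)
t = 1072*288*1000/23.9 * (0.002152777778 + 0.001842407975)
t = 51609 s

51609


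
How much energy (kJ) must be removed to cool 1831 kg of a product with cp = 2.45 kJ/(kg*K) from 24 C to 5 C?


dT = 24 - (5) = 19 K
Q = m * cp * dT = 1831 * 2.45 * 19
Q = 85233 kJ

85233


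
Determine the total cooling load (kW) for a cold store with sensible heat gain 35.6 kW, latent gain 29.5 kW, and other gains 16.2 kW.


Q_total = Q_s + Q_l + Q_misc
Q_total = 35.6 + 29.5 + 16.2
Q_total = 81.3 kW

81.3


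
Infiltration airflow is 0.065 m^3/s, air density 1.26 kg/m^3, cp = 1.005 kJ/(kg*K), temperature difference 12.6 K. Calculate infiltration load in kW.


Q = V_dot * rho * cp * dT
Q = 0.065 * 1.26 * 1.005 * 12.6
Q = 1.037 kW

1.037


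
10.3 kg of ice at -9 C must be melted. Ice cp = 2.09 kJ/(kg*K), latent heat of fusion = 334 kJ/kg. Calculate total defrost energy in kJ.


Sensible heat = cp * dT = 2.09 * 9 = 18.81 kJ/kg
Total per kg = 18.81 + 334 = 352.81 kJ/kg
Q = m * total = 10.3 * 352.81
Q = 3633.9 kJ

3633.9


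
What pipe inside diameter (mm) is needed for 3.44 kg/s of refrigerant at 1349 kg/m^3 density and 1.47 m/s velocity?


A = m_dot / (rho * v) = 3.44 / (1349 * 1.47) = 0.001734719091 m^2
d = sqrt(4*A/pi) * 1000
d = 47.0 mm

47.0


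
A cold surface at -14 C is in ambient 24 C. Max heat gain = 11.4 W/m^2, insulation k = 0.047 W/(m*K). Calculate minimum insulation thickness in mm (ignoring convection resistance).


dT = 24 - (-14) = 38 K
thickness = k * dT / q_max * 1000
thickness = 0.047 * 38 / 11.4 * 1000
thickness = 156.7 mm

156.7


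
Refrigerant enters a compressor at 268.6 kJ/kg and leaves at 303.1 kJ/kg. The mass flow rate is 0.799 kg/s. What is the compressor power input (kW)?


dh = 303.1 - 268.6 = 34.5 kJ/kg
W = m_dot * dh = 0.799 * 34.5 = 27.57 kW

27.57


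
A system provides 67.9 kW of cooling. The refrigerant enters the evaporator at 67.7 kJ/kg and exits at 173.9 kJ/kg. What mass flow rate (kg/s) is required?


dh = 173.9 - 67.7 = 106.2 kJ/kg
m_dot = Q / dh = 67.9 / 106.2 = 0.6394 kg/s

0.6394


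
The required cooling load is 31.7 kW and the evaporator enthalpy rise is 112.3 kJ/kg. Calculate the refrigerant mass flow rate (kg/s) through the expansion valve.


m_dot = Q / dh
m_dot = 31.7 / 112.3
m_dot = 0.2823 kg/s

0.2823


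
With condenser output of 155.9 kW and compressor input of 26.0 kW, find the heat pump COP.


COP_hp = Q_cond / W
COP_hp = 155.9 / 26.0
COP_hp = 5.996

5.996


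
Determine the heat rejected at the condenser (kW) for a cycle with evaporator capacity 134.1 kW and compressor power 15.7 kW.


Q_cond = Q_evap + W
Q_cond = 134.1 + 15.7
Q_cond = 149.8 kW

149.8


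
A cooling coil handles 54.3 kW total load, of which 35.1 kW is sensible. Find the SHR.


SHR = Q_sensible / Q_total
SHR = 35.1 / 54.3
SHR = 0.646

0.646


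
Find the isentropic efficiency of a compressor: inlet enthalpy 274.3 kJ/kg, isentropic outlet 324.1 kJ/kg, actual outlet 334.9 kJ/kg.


dh_ideal = 324.1 - 274.3 = 49.8 kJ/kg
dh_actual = 334.9 - 274.3 = 60.6 kJ/kg
eta_s = dh_ideal / dh_actual = 49.8 / 60.6
eta_s = 0.8218

0.8218


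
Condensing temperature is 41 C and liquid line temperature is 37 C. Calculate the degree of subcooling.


Subcooling = T_cond - T_liquid
Subcooling = 41 - 37
Subcooling = 4 K

4


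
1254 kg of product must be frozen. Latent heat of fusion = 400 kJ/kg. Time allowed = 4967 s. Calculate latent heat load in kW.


Q_lat = m * h_fg / t
Q_lat = 1254 * 400 / 4967
Q_lat = 100.99 kW

100.99


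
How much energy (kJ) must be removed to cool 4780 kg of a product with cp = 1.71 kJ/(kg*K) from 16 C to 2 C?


dT = 16 - (2) = 14 K
Q = m * cp * dT = 4780 * 1.71 * 14
Q = 114433 kJ

114433


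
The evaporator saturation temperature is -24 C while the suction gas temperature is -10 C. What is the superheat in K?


Superheat = T_suction - T_evap
Superheat = -10 - (-24)
Superheat = 14 K

14


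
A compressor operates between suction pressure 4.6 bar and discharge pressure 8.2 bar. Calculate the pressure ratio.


PR = P_high / P_low
PR = 8.2 / 4.6
PR = 1.783

1.783


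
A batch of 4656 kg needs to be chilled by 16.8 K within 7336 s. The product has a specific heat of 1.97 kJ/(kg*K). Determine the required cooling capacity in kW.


Q = m * cp * dT / t
Q = 4656 * 1.97 * 16.8 / 7336
Q = 21.005 kW

21.005


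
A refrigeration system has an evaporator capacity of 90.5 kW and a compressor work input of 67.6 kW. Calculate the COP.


COP = Q_evap / W
COP = 90.5 / 67.6
COP = 1.339

1.339


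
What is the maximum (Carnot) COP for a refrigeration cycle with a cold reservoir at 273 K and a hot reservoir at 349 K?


dT = 349 - 273 = 76 K
COP_carnot = T_cold / dT = 273 / 76
COP_carnot = 3.592

3.592


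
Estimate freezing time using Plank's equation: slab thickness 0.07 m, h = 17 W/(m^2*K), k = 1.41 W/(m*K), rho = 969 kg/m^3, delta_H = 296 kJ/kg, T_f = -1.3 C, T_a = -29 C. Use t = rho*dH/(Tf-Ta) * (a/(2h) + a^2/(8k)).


dT = -1.3 - (-29) = 27.7 K
term1 = a/(2h) = 0.07/(2*17) = 0.002058823529
term2 = a^2/(8k) = 0.07^2/(8*1.41) = 0.0004343971631
t = rho*dH*1000/dT * (term1 + term2)
t = 969*296*1000/27.7 * (0.002058823529 + 0.0004343971631)
t = 25816 s

25816


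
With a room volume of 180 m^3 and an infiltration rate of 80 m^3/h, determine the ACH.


ACH = flow / volume
ACH = 80 / 180
ACH = 0.444

0.444


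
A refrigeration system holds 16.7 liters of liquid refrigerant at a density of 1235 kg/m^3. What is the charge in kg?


Charge = V * rho / 1000
Charge = 16.7 * 1235 / 1000
Charge = 20.62 kg

20.62


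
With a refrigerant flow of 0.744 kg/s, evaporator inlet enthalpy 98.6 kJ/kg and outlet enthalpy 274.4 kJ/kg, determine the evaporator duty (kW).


dh = 274.4 - 98.6 = 175.8 kJ/kg
Q_evap = m_dot * dh = 0.744 * 175.8
Q_evap = 130.8 kW

130.8


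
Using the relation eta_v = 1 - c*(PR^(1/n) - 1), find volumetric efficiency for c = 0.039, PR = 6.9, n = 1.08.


PR^(1/n) = 6.9^(1/1.08) = 5.9801506
eta_v = 1 - 0.039 * (5.9801506 - 1)
eta_v = 0.8058

0.8058


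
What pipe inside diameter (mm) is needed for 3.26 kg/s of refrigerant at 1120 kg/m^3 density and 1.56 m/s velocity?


A = m_dot / (rho * v) = 3.26 / (1120 * 1.56) = 0.001865842491 m^2
d = sqrt(4*A/pi) * 1000
d = 48.7 mm

48.7


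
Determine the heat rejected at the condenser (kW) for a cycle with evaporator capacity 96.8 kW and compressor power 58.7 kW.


Q_cond = Q_evap + W
Q_cond = 96.8 + 58.7
Q_cond = 155.5 kW

155.5


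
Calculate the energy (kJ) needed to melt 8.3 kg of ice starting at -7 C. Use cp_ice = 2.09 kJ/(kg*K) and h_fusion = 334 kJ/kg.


Sensible heat = cp * dT = 2.09 * 7 = 14.63 kJ/kg
Total per kg = 14.63 + 334 = 348.63 kJ/kg
Q = m * total = 8.3 * 348.63
Q = 2893.6 kJ

2893.6


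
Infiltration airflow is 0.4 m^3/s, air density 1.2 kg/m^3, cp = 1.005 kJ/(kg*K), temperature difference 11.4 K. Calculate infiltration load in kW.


Q = V_dot * rho * cp * dT
Q = 0.4 * 1.2 * 1.005 * 11.4
Q = 5.499 kW

5.499


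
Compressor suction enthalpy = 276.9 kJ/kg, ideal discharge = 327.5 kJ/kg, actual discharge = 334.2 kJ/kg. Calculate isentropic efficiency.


dh_ideal = 327.5 - 276.9 = 50.6 kJ/kg
dh_actual = 334.2 - 276.9 = 57.3 kJ/kg
eta_s = dh_ideal / dh_actual = 50.6 / 57.3
eta_s = 0.8831

0.8831


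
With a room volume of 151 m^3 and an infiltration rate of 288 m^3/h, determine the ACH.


ACH = flow / volume
ACH = 288 / 151
ACH = 1.907

1.907


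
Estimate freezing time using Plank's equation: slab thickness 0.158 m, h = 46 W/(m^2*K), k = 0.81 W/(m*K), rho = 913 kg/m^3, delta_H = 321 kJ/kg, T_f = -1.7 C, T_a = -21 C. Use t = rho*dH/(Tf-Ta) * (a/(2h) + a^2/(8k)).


dT = -1.7 - (-21) = 19.3 K
term1 = a/(2h) = 0.158/(2*46) = 0.001717391304
term2 = a^2/(8k) = 0.158^2/(8*0.81) = 0.003852469136
t = rho*dH*1000/dT * (term1 + term2)
t = 913*321*1000/19.3 * (0.001717391304 + 0.003852469136)
t = 84579 s

84579


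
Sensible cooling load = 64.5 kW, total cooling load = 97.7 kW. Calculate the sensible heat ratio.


SHR = Q_sensible / Q_total
SHR = 64.5 / 97.7
SHR = 0.66

0.66


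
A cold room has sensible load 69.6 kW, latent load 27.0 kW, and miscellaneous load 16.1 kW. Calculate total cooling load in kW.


Q_total = Q_s + Q_l + Q_misc
Q_total = 69.6 + 27.0 + 16.1
Q_total = 112.7 kW

112.7


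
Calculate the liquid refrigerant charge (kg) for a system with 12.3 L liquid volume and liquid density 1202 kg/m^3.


Charge = V * rho / 1000
Charge = 12.3 * 1202 / 1000
Charge = 14.78 kg

14.78


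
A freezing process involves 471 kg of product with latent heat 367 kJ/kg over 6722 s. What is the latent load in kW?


Q_lat = m * h_fg / t
Q_lat = 471 * 367 / 6722
Q_lat = 25.72 kW

25.72


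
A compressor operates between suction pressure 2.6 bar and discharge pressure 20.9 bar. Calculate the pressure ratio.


PR = P_high / P_low
PR = 20.9 / 2.6
PR = 8.038

8.038


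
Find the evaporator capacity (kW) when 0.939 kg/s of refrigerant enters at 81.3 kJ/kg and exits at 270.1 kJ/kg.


dh = 270.1 - 81.3 = 188.8 kJ/kg
Q_evap = m_dot * dh = 0.939 * 188.8
Q_evap = 177.28 kW

177.28


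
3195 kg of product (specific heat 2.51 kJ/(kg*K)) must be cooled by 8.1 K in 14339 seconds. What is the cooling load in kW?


Q = m * cp * dT / t
Q = 3195 * 2.51 * 8.1 / 14339
Q = 4.53 kW

4.53


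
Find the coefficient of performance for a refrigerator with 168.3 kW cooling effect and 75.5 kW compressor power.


COP = Q_evap / W
COP = 168.3 / 75.5
COP = 2.229

2.229


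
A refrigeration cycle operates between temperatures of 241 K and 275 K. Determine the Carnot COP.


dT = 275 - 241 = 34 K
COP_carnot = T_cold / dT = 241 / 34
COP_carnot = 7.088

7.088


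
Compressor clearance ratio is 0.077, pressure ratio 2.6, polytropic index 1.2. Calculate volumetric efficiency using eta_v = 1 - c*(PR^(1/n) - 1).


PR^(1/n) = 2.6^(1/1.2) = 2.21723193
eta_v = 1 - 0.077 * (2.21723193 - 1)
eta_v = 0.9063

0.9063


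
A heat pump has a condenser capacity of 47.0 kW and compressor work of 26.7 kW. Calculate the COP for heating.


COP_hp = Q_cond / W
COP_hp = 47.0 / 26.7
COP_hp = 1.76

1.76


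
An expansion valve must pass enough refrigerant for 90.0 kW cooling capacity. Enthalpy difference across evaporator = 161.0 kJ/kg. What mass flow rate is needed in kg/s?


m_dot = Q / dh
m_dot = 90.0 / 161.0
m_dot = 0.559 kg/s

0.559


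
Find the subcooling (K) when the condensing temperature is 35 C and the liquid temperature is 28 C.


Subcooling = T_cond - T_liquid
Subcooling = 35 - 28
Subcooling = 7 K

7


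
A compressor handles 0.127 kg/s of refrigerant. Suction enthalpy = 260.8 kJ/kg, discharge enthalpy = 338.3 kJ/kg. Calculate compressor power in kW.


dh = 338.3 - 260.8 = 77.5 kJ/kg
W = m_dot * dh = 0.127 * 77.5 = 9.84 kW

9.84


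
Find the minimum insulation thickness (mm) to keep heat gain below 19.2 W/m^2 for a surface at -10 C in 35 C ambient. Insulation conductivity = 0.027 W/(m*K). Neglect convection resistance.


dT = 35 - (-10) = 45 K
thickness = k * dT / q_max * 1000
thickness = 0.027 * 45 / 19.2 * 1000
thickness = 63.3 mm

63.3


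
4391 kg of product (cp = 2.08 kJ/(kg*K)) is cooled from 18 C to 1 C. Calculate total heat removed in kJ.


dT = 18 - (1) = 17 K
Q = m * cp * dT = 4391 * 2.08 * 17
Q = 155266 kJ

155266


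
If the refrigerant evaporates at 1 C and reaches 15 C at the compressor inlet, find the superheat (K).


Superheat = T_suction - T_evap
Superheat = 15 - (1)
Superheat = 14 K

14


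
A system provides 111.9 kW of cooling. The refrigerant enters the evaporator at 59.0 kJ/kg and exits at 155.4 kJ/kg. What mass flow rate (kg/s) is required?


dh = 155.4 - 59.0 = 96.4 kJ/kg
m_dot = Q / dh = 111.9 / 96.4 = 1.1608 kg/s

1.1608


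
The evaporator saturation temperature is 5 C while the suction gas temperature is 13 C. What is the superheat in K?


Superheat = T_suction - T_evap
Superheat = 13 - (5)
Superheat = 8 K

8


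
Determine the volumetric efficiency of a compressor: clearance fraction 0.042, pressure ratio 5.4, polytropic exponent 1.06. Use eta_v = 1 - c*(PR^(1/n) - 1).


PR^(1/n) = 5.4^(1/1.06) = 4.90837244
eta_v = 1 - 0.042 * (4.90837244 - 1)
eta_v = 0.8358

0.8358


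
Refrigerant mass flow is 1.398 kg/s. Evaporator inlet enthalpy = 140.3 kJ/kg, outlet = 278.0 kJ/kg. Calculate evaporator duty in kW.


dh = 278.0 - 140.3 = 137.7 kJ/kg
Q_evap = m_dot * dh = 1.398 * 137.7
Q_evap = 192.5 kW

192.5


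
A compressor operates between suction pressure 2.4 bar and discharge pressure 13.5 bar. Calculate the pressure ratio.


PR = P_high / P_low
PR = 13.5 / 2.4
PR = 5.625

5.625


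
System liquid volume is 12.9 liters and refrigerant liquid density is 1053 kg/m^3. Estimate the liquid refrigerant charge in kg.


Charge = V * rho / 1000
Charge = 12.9 * 1053 / 1000
Charge = 13.58 kg

13.58


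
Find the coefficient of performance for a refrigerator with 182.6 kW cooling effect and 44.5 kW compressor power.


COP = Q_evap / W
COP = 182.6 / 44.5
COP = 4.103

4.103


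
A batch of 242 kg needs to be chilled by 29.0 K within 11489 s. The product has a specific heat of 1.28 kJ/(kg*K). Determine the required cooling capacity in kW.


Q = m * cp * dT / t
Q = 242 * 1.28 * 29.0 / 11489
Q = 0.782 kW

0.782


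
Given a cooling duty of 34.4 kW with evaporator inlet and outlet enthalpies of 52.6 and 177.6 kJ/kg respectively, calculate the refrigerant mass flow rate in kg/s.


dh = 177.6 - 52.6 = 125.0 kJ/kg
m_dot = Q / dh = 34.4 / 125.0 = 0.2752 kg/s

0.2752


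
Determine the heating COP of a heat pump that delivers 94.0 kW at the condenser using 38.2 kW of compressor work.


COP_hp = Q_cond / W
COP_hp = 94.0 / 38.2
COP_hp = 2.461

2.461


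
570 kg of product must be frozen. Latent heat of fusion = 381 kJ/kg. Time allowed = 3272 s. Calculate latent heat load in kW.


Q_lat = m * h_fg / t
Q_lat = 570 * 381 / 3272
Q_lat = 66.37 kW

66.37


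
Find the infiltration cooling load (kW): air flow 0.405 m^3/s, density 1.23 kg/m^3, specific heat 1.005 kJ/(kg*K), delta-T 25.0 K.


Q = V_dot * rho * cp * dT
Q = 0.405 * 1.23 * 1.005 * 25.0
Q = 12.516 kW

12.516


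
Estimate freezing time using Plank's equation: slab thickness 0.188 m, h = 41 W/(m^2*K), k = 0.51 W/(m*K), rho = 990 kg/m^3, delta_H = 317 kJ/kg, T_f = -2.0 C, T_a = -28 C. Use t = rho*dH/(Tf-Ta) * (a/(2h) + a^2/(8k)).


dT = -2.0 - (-28) = 26.0 K
term1 = a/(2h) = 0.188/(2*41) = 0.002292682927
term2 = a^2/(8k) = 0.188^2/(8*0.51) = 0.008662745098
t = rho*dH*1000/dT * (term1 + term2)
t = 990*317*1000/26.0 * (0.002292682927 + 0.008662745098)
t = 132236 s

132236


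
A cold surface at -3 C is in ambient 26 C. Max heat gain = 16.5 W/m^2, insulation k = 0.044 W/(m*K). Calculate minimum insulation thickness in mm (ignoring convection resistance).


dT = 26 - (-3) = 29 K
thickness = k * dT / q_max * 1000
thickness = 0.044 * 29 / 16.5 * 1000
thickness = 77.3 mm

77.3


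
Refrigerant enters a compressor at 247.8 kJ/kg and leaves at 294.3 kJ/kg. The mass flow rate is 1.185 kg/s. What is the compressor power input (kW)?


dh = 294.3 - 247.8 = 46.5 kJ/kg
W = m_dot * dh = 1.185 * 46.5 = 55.1 kW

55.1


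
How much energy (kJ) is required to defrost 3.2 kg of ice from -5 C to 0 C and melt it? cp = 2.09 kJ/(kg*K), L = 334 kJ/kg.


Sensible heat = cp * dT = 2.09 * 5 = 10.45 kJ/kg
Total per kg = 10.45 + 334 = 344.45 kJ/kg
Q = m * total = 3.2 * 344.45
Q = 1102.2 kJ

1102.2


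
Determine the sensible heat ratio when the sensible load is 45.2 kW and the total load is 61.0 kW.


SHR = Q_sensible / Q_total
SHR = 45.2 / 61.0
SHR = 0.741

0.741


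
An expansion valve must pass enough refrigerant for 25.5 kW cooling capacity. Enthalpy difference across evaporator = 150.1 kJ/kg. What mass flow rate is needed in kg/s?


m_dot = Q / dh
m_dot = 25.5 / 150.1
m_dot = 0.1699 kg/s

0.1699


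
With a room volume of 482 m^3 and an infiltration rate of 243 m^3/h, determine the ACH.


ACH = flow / volume
ACH = 243 / 482
ACH = 0.504

0.504


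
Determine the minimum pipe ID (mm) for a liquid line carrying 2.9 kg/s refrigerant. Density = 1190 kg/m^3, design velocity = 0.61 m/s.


A = m_dot / (rho * v) = 2.9 / (1190 * 0.61) = 0.003995040639 m^2
d = sqrt(4*A/pi) * 1000
d = 71.3 mm

71.3


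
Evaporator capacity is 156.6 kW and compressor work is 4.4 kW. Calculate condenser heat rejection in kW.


Q_cond = Q_evap + W
Q_cond = 156.6 + 4.4
Q_cond = 161.0 kW

161.0


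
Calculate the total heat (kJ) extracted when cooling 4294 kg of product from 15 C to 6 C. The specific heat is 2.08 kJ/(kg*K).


dT = 15 - (6) = 9 K
Q = m * cp * dT = 4294 * 2.08 * 9
Q = 80384 kJ

80384


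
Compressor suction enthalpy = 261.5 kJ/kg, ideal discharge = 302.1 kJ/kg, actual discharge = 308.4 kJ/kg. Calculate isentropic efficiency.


dh_ideal = 302.1 - 261.5 = 40.6 kJ/kg
dh_actual = 308.4 - 261.5 = 46.9 kJ/kg
eta_s = dh_ideal / dh_actual = 40.6 / 46.9
eta_s = 0.8657

0.8657


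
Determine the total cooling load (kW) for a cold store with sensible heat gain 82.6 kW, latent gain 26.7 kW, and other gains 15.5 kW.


Q_total = Q_s + Q_l + Q_misc
Q_total = 82.6 + 26.7 + 15.5
Q_total = 124.8 kW

124.8


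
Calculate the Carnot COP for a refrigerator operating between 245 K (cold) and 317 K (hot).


dT = 317 - 245 = 72 K
COP_carnot = T_cold / dT = 245 / 72
COP_carnot = 3.403

3.403


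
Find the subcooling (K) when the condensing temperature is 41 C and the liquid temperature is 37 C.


Subcooling = T_cond - T_liquid
Subcooling = 41 - 37
Subcooling = 4 K

4


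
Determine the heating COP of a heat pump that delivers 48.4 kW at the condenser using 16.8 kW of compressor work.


COP_hp = Q_cond / W
COP_hp = 48.4 / 16.8
COP_hp = 2.881

2.881


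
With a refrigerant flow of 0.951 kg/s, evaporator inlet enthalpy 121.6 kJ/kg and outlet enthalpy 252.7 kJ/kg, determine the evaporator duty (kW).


dh = 252.7 - 121.6 = 131.1 kJ/kg
Q_evap = m_dot * dh = 0.951 * 131.1
Q_evap = 124.68 kW

124.68


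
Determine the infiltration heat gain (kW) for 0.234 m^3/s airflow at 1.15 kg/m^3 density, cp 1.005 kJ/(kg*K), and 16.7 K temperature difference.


Q = V_dot * rho * cp * dT
Q = 0.234 * 1.15 * 1.005 * 16.7
Q = 4.516 kW

4.516


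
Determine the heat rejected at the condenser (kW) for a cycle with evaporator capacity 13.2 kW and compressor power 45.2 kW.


Q_cond = Q_evap + W
Q_cond = 13.2 + 45.2
Q_cond = 58.4 kW

58.4


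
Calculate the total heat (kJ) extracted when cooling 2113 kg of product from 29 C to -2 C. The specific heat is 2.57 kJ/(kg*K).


dT = 29 - (-2) = 31 K
Q = m * cp * dT = 2113 * 2.57 * 31
Q = 168343 kJ

168343


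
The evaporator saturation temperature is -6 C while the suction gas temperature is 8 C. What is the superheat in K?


Superheat = T_suction - T_evap
Superheat = 8 - (-6)
Superheat = 14 K

14


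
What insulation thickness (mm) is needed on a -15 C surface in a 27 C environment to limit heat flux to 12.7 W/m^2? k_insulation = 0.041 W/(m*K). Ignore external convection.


dT = 27 - (-15) = 42 K
thickness = k * dT / q_max * 1000
thickness = 0.041 * 42 / 12.7 * 1000
thickness = 135.6 mm

135.6


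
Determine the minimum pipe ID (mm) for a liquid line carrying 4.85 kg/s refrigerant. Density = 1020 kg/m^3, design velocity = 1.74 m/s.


A = m_dot / (rho * v) = 4.85 / (1020 * 1.74) = 0.002732702276 m^2
d = sqrt(4*A/pi) * 1000
d = 59.0 mm

59.0


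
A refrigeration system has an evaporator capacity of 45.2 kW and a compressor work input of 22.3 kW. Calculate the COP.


COP = Q_evap / W
COP = 45.2 / 22.3
COP = 2.027

2.027


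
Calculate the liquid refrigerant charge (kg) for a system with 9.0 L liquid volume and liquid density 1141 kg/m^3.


Charge = V * rho / 1000
Charge = 9.0 * 1141 / 1000
Charge = 10.27 kg

10.27


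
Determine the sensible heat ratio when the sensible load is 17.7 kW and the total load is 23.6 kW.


SHR = Q_sensible / Q_total
SHR = 17.7 / 23.6
SHR = 0.75

0.75


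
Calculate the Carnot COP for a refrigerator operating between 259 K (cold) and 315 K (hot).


dT = 315 - 259 = 56 K
COP_carnot = T_cold / dT = 259 / 56
COP_carnot = 4.625

4.625


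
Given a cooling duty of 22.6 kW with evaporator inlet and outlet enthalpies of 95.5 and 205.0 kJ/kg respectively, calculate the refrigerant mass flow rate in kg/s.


dh = 205.0 - 95.5 = 109.5 kJ/kg
m_dot = Q / dh = 22.6 / 109.5 = 0.2064 kg/s

0.2064


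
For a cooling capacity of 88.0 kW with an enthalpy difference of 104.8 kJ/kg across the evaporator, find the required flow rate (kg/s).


m_dot = Q / dh
m_dot = 88.0 / 104.8
m_dot = 0.8397 kg/s

0.8397


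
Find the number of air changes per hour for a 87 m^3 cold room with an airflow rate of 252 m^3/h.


ACH = flow / volume
ACH = 252 / 87
ACH = 2.897

2.897


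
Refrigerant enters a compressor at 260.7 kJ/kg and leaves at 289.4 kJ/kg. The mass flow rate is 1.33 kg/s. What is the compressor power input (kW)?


dh = 289.4 - 260.7 = 28.7 kJ/kg
W = m_dot * dh = 1.33 * 28.7 = 38.17 kW

38.17


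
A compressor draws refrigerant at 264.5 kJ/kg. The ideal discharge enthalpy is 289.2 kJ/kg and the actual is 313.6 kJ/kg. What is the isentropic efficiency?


dh_ideal = 289.2 - 264.5 = 24.7 kJ/kg
dh_actual = 313.6 - 264.5 = 49.1 kJ/kg
eta_s = dh_ideal / dh_actual = 24.7 / 49.1
eta_s = 0.5031

0.5031


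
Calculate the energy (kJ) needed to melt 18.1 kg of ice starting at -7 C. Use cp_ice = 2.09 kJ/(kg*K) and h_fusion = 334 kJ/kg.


Sensible heat = cp * dT = 2.09 * 7 = 14.63 kJ/kg
Total per kg = 14.63 + 334 = 348.63 kJ/kg
Q = m * total = 18.1 * 348.63
Q = 6310.2 kJ

6310.2


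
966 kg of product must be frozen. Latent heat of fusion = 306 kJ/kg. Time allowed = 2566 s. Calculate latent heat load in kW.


Q_lat = m * h_fg / t
Q_lat = 966 * 306 / 2566
Q_lat = 115.2 kW

115.2


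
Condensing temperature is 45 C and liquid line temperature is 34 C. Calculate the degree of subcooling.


Subcooling = T_cond - T_liquid
Subcooling = 45 - 34
Subcooling = 11 K

11


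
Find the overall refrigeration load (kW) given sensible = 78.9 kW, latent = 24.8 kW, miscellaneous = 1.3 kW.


Q_total = Q_s + Q_l + Q_misc
Q_total = 78.9 + 24.8 + 1.3
Q_total = 105.0 kW

105.0


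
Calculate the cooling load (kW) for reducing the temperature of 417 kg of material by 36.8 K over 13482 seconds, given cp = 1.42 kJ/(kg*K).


Q = m * cp * dT / t
Q = 417 * 1.42 * 36.8 / 13482
Q = 1.616 kW

1.616


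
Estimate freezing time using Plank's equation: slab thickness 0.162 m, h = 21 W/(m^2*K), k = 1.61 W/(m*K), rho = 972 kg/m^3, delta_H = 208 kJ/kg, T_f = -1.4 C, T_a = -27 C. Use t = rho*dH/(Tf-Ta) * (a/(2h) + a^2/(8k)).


dT = -1.4 - (-27) = 25.6 K
term1 = a/(2h) = 0.162/(2*21) = 0.003857142857
term2 = a^2/(8k) = 0.162^2/(8*1.61) = 0.00203757764
t = rho*dH*1000/dT * (term1 + term2)
t = 972*208*1000/25.6 * (0.003857142857 + 0.00203757764)
t = 46554 s

46554


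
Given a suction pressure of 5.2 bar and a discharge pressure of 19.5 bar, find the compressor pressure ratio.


PR = P_high / P_low
PR = 19.5 / 5.2
PR = 3.75

3.75


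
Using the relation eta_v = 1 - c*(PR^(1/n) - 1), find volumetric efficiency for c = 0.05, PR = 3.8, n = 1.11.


PR^(1/n) = 3.8^(1/1.11) = 3.32910555
eta_v = 1 - 0.05 * (3.32910555 - 1)
eta_v = 0.8835

0.8835


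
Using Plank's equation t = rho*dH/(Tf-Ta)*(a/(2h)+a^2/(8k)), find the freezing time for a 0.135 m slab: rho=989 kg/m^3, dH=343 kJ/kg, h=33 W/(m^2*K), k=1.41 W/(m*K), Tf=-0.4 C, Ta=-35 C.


dT = -0.4 - (-35) = 34.6 K
term1 = a/(2h) = 0.135/(2*33) = 0.002045454545
term2 = a^2/(8k) = 0.135^2/(8*1.41) = 0.001615691489
t = rho*dH*1000/dT * (term1 + term2)
t = 989*343*1000/34.6 * (0.002045454545 + 0.001615691489)
t = 35895 s

35895


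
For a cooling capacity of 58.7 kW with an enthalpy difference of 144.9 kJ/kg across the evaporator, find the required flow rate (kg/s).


m_dot = Q / dh
m_dot = 58.7 / 144.9
m_dot = 0.4051 kg/s

0.4051


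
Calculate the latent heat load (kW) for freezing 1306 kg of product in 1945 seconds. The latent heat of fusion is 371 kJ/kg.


Q_lat = m * h_fg / t
Q_lat = 1306 * 371 / 1945
Q_lat = 249.11 kW

249.11


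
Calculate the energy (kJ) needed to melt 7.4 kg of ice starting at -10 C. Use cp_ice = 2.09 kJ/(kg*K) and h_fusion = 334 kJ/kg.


Sensible heat = cp * dT = 2.09 * 10 = 20.9 kJ/kg
Total per kg = 20.9 + 334 = 354.9 kJ/kg
Q = m * total = 7.4 * 354.9
Q = 2626.3 kJ

2626.3


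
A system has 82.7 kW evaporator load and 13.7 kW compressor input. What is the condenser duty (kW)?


Q_cond = Q_evap + W
Q_cond = 82.7 + 13.7
Q_cond = 96.4 kW

96.4


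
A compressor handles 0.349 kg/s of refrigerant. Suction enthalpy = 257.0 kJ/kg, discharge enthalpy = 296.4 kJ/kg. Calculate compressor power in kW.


dh = 296.4 - 257.0 = 39.4 kJ/kg
W = m_dot * dh = 0.349 * 39.4 = 13.75 kW

13.75


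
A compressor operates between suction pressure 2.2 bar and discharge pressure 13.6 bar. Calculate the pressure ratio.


PR = P_high / P_low
PR = 13.6 / 2.2
PR = 6.182

6.182


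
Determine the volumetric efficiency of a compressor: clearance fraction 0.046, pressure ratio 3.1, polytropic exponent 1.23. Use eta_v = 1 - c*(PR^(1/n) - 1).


PR^(1/n) = 3.1^(1/1.23) = 2.50888672
eta_v = 1 - 0.046 * (2.50888672 - 1)
eta_v = 0.9306

0.9306


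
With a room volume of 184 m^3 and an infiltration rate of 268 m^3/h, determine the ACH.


ACH = flow / volume
ACH = 268 / 184
ACH = 1.457

1.457


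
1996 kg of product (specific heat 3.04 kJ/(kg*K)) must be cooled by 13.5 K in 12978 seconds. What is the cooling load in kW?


Q = m * cp * dT / t
Q = 1996 * 3.04 * 13.5 / 12978
Q = 6.312 kW

6.312


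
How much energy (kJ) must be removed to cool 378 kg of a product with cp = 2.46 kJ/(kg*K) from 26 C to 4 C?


dT = 26 - (4) = 22 K
Q = m * cp * dT = 378 * 2.46 * 22
Q = 20457 kJ

20457


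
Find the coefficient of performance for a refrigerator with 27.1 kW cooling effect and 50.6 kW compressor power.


COP = Q_evap / W
COP = 27.1 / 50.6
COP = 0.536

0.536


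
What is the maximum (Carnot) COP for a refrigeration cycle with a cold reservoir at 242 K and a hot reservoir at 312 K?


dT = 312 - 242 = 70 K
COP_carnot = T_cold / dT = 242 / 70
COP_carnot = 3.457

3.457


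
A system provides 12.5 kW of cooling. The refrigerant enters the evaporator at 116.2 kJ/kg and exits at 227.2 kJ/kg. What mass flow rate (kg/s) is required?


dh = 227.2 - 116.2 = 111.0 kJ/kg
m_dot = Q / dh = 12.5 / 111.0 = 0.1126 kg/s

0.1126


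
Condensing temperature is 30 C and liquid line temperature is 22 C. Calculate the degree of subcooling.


Subcooling = T_cond - T_liquid
Subcooling = 30 - 22
Subcooling = 8 K

8


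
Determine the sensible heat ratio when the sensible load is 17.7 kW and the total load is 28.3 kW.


SHR = Q_sensible / Q_total
SHR = 17.7 / 28.3
SHR = 0.625

0.625


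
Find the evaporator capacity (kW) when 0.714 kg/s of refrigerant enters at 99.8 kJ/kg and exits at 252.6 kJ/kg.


dh = 252.6 - 99.8 = 152.8 kJ/kg
Q_evap = m_dot * dh = 0.714 * 152.8
Q_evap = 109.1 kW

109.1


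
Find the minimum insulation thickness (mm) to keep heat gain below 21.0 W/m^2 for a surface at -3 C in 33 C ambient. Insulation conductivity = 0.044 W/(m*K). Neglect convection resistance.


dT = 33 - (-3) = 36 K
thickness = k * dT / q_max * 1000
thickness = 0.044 * 36 / 21.0 * 1000
thickness = 75.4 mm

75.4


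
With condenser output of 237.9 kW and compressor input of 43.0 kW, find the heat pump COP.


COP_hp = Q_cond / W
COP_hp = 237.9 / 43.0
COP_hp = 5.533

5.533


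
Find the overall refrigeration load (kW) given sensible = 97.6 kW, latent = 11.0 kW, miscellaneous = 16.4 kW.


Q_total = Q_s + Q_l + Q_misc
Q_total = 97.6 + 11.0 + 16.4
Q_total = 125.0 kW

125.0


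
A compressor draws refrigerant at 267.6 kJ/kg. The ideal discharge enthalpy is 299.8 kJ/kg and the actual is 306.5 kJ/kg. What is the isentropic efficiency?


dh_ideal = 299.8 - 267.6 = 32.2 kJ/kg
dh_actual = 306.5 - 267.6 = 38.9 kJ/kg
eta_s = dh_ideal / dh_actual = 32.2 / 38.9
eta_s = 0.8278

0.8278


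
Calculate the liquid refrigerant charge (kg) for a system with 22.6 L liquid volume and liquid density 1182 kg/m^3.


Charge = V * rho / 1000
Charge = 22.6 * 1182 / 1000
Charge = 26.71 kg

26.71


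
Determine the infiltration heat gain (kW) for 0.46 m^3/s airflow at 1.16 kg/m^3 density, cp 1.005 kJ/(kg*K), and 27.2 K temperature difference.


Q = V_dot * rho * cp * dT
Q = 0.46 * 1.16 * 1.005 * 27.2
Q = 14.586 kW

14.586


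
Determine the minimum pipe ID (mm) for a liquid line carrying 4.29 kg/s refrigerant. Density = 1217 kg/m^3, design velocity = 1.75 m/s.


A = m_dot / (rho * v) = 4.29 / (1217 * 1.75) = 0.00201432093 m^2
d = sqrt(4*A/pi) * 1000
d = 50.6 mm

50.6


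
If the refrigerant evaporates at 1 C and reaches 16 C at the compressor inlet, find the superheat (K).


Superheat = T_suction - T_evap
Superheat = 16 - (1)
Superheat = 15 K

15


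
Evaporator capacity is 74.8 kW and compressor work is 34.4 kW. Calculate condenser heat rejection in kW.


Q_cond = Q_evap + W
Q_cond = 74.8 + 34.4
Q_cond = 109.2 kW

109.2


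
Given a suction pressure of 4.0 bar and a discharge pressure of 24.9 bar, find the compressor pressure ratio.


PR = P_high / P_low
PR = 24.9 / 4.0
PR = 6.225

6.225


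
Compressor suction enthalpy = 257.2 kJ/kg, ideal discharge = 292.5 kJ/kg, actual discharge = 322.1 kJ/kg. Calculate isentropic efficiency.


dh_ideal = 292.5 - 257.2 = 35.3 kJ/kg
dh_actual = 322.1 - 257.2 = 64.9 kJ/kg
eta_s = dh_ideal / dh_actual = 35.3 / 64.9
eta_s = 0.5439

0.5439


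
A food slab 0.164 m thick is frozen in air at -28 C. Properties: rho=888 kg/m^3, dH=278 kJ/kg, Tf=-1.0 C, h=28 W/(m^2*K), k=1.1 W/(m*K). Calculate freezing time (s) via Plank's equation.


dT = -1.0 - (-28) = 27.0 K
term1 = a/(2h) = 0.164/(2*28) = 0.002928571429
term2 = a^2/(8k) = 0.164^2/(8*1.1) = 0.003056363636
t = rho*dH*1000/dT * (term1 + term2)
t = 888*278*1000/27.0 * (0.002928571429 + 0.003056363636)
t = 54721 s

54721


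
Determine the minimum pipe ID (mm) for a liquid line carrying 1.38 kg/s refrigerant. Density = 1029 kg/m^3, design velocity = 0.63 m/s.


A = m_dot / (rho * v) = 1.38 / (1029 * 0.63) = 0.002128742654 m^2
d = sqrt(4*A/pi) * 1000
d = 52.1 mm

52.1


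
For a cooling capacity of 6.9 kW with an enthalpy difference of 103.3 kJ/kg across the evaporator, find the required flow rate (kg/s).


m_dot = Q / dh
m_dot = 6.9 / 103.3
m_dot = 0.0668 kg/s

0.0668


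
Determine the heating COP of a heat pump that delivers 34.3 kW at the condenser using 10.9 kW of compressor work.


COP_hp = Q_cond / W
COP_hp = 34.3 / 10.9
COP_hp = 3.147

3.147


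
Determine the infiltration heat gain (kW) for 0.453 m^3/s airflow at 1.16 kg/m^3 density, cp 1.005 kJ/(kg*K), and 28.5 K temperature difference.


Q = V_dot * rho * cp * dT
Q = 0.453 * 1.16 * 1.005 * 28.5
Q = 15.051 kW

15.051


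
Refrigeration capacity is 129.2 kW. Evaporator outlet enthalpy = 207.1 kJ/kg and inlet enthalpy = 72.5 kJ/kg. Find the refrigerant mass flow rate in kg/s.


dh = 207.1 - 72.5 = 134.6 kJ/kg
m_dot = Q / dh = 129.2 / 134.6 = 0.9599 kg/s

0.9599
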